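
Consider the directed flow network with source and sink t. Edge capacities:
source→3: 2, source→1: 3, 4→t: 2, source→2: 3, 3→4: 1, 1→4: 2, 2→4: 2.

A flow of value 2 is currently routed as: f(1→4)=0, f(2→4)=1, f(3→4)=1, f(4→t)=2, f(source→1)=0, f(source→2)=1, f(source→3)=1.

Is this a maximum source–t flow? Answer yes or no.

Yes

Residual reachable from source: {1, 2, 3, 4, source}; t is not reachable.
Saturated cut: 4→t with total capacity 2 = current flow value. Flow is maximum.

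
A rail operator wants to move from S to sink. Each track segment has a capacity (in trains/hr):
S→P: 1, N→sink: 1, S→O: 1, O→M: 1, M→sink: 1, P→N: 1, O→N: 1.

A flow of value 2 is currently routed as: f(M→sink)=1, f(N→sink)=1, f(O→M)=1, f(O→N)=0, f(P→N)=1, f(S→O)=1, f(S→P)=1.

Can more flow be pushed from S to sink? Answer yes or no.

Residual reachable from S: {S}; sink is not reachable.
Saturated cut: S→P, S→O with total capacity 2 = current flow value. Flow is maximum.

No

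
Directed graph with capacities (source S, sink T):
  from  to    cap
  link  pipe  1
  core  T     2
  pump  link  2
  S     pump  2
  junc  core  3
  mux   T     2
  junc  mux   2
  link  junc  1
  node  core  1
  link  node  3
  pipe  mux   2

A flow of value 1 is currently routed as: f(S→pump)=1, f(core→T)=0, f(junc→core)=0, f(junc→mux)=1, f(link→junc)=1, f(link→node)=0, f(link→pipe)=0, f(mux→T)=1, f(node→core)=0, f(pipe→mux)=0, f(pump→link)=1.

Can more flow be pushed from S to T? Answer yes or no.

Residual path S→pump→link→pipe→mux→T has bottleneck 1 > 0.
Pushing 1 along it raises the flow to 2, so the given flow is not maximum.

Yes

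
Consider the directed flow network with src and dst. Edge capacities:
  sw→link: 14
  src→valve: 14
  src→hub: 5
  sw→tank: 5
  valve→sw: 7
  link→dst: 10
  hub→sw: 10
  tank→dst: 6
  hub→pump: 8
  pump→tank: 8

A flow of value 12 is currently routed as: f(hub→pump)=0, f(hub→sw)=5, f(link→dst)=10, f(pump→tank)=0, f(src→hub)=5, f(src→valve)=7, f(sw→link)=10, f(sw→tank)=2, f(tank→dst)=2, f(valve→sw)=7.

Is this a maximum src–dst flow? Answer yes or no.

Residual reachable from src: {src, valve}; dst is not reachable.
Saturated cut: src→hub, valve→sw with total capacity 12 = current flow value. Flow is maximum.

Yes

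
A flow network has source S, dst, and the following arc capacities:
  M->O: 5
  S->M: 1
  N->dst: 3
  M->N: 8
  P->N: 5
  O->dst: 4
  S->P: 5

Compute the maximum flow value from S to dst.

Augment S->P->N->dst: bottleneck 3. Total 3.
Augment S->M->O->dst: bottleneck 1. Total 4.
No augmenting path remains in the residual graph.

4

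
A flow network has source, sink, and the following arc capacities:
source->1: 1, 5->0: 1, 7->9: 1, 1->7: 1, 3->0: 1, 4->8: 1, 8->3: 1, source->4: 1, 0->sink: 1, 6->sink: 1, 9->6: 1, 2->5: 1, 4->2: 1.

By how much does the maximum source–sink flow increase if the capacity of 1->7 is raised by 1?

Original max flow = 2.
Edge 1->7 does not cross the min cut (source side {source}), so extra capacity there cannot help.
New max flow = 2. Increase = 0.

0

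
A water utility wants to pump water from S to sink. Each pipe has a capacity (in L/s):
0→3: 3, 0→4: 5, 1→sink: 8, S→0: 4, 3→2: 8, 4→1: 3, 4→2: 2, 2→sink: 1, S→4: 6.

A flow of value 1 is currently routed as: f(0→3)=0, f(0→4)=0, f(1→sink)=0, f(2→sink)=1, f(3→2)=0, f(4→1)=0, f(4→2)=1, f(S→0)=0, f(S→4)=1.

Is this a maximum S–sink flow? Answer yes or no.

Residual path S→4→1→sink has bottleneck 3 > 0.
Pushing 3 along it raises the flow to 4, so the given flow is not maximum.

No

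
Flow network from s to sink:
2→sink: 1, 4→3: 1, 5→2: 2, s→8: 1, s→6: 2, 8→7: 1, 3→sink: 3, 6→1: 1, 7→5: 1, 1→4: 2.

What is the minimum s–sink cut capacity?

Max flow = 2 (via 2 augmenting paths).
In the residual at optimum, the set reachable from s is {6, s}.
Cut edges: 6→1 (cap 1), s→8 (cap 1). Sum = 2.

2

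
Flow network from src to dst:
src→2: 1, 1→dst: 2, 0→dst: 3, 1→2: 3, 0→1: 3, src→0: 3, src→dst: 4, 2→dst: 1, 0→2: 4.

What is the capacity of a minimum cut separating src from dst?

8

Max flow = 8 (via 3 augmenting paths).
In the residual at optimum, the set reachable from src is {src}.
Cut edges: src→0 (cap 3), src→2 (cap 1), src→dst (cap 4). Sum = 8.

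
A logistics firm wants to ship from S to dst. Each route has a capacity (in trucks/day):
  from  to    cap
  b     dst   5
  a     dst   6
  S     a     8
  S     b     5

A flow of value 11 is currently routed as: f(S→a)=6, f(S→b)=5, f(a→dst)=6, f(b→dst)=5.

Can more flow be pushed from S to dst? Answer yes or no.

Residual reachable from S: {S, a}; dst is not reachable.
Saturated cut: S→b, a→dst with total capacity 11 = current flow value. Flow is maximum.

No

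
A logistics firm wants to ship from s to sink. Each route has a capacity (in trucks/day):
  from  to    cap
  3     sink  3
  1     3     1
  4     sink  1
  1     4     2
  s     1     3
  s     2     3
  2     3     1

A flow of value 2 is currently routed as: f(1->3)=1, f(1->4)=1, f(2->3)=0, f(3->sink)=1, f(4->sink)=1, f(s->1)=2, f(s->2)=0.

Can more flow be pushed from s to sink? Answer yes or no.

Yes

Residual path s->2->3->sink has bottleneck 1 > 0.
Pushing 1 along it raises the flow to 3, so the given flow is not maximum.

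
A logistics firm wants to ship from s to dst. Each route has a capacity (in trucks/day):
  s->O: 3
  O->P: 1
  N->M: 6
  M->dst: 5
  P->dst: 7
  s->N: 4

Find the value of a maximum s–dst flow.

5

Augment s->N->M->dst: bottleneck 4. Total 4.
Augment s->O->P->dst: bottleneck 1. Total 5.
No augmenting path remains in the residual graph.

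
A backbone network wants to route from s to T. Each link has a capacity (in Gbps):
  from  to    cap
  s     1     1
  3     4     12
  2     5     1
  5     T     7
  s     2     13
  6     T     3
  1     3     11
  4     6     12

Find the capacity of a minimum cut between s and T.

2

Max flow = 2 (via 2 augmenting paths).
In the residual at optimum, the set reachable from s is {2, s}.
Cut edges: 2→5 (cap 1), s→1 (cap 1). Sum = 2.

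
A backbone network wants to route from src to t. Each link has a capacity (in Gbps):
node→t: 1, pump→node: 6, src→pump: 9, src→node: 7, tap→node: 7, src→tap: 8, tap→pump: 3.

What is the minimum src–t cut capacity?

1

Max flow = 1 (via 1 augmenting path).
In the residual at optimum, the set reachable from src is {node, pump, src, tap}.
Cut edges: node→t (cap 1). Sum = 1.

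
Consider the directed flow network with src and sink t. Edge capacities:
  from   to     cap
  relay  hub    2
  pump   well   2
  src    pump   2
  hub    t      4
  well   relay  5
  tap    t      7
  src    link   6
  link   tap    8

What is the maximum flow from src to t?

8

Augment src→link→tap→t: bottleneck 6. Total 6.
Augment src→pump→well→relay→hub→t: bottleneck 2. Total 8.
No augmenting path remains in the residual graph.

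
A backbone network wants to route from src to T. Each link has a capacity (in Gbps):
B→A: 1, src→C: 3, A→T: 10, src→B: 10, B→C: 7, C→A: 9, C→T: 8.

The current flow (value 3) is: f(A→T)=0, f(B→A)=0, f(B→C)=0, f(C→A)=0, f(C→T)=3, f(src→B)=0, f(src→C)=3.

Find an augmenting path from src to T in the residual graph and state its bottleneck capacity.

src→B→C→T, bottleneck 5

Residual along src→B→C→T: src→B: 10, B→C: 7, C→T: 5.
Bottleneck = min = 5.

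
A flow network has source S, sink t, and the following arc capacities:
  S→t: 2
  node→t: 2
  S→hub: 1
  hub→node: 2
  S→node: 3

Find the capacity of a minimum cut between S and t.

4

Max flow = 4 (via 2 augmenting paths).
In the residual at optimum, the set reachable from S is {S, hub, node}.
Cut edges: S→t (cap 2), node→t (cap 2). Sum = 4.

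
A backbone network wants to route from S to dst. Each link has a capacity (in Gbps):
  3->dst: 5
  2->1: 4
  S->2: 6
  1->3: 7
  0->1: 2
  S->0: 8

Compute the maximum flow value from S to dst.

5

Augment S->2->1->3->dst: bottleneck 4. Total 4.
Augment S->0->1->3->dst: bottleneck 1. Total 5.
No augmenting path remains in the residual graph.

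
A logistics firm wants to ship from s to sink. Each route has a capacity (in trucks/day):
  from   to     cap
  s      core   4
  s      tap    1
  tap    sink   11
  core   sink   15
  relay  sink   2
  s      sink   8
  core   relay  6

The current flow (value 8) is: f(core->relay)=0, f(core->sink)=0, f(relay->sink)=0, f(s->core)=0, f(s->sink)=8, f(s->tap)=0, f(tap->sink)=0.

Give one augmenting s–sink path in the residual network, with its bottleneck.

Residual along s->core->sink: s->core: 4, core->sink: 15.
Bottleneck = min = 4.

s->core->sink, bottleneck 4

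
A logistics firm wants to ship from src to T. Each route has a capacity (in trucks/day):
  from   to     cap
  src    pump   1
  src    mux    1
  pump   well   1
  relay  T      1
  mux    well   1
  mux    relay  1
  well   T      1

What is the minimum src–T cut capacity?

Max flow = 2 (via 2 augmenting paths).
In the residual at optimum, the set reachable from src is {src}.
Cut edges: src->pump (cap 1), src->mux (cap 1). Sum = 2.

2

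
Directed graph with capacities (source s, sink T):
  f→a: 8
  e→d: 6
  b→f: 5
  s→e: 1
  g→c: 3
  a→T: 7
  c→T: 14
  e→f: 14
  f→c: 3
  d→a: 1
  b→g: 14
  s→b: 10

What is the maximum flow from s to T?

Augment s→b→g→c→T: bottleneck 3. Total 3.
Augment s→b→f→c→T: bottleneck 3. Total 6.
Augment s→b→f→a→T: bottleneck 2. Total 8.
Augment s→e→f→a→T: bottleneck 1. Total 9.
No augmenting path remains in the residual graph.

9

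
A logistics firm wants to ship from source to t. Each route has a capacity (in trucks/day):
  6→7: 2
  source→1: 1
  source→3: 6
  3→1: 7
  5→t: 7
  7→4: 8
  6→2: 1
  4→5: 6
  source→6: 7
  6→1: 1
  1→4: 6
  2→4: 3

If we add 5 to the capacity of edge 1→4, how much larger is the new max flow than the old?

0

Original max flow = 6.
Edge 1→4 does not cross the min cut (source side {1, 2, 3, 4, 6, 7, source}), so extra capacity there cannot help.
New max flow = 6. Increase = 0.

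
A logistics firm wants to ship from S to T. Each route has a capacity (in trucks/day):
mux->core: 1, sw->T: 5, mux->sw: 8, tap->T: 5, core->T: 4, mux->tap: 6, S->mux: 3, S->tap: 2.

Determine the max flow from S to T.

Augment S->tap->T: bottleneck 2. Total 2.
Augment S->mux->sw->T: bottleneck 3. Total 5.
No augmenting path remains in the residual graph.

5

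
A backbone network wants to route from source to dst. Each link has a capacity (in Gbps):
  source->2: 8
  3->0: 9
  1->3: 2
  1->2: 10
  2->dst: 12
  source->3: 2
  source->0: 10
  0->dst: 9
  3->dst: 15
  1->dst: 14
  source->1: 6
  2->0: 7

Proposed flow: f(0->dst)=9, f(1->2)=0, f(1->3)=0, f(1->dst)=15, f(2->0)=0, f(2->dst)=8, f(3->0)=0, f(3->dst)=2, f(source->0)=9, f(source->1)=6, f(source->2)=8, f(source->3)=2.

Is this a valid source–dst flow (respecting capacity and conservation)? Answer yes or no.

Capacity violated on 1->dst: flow 15 > capacity 14.

No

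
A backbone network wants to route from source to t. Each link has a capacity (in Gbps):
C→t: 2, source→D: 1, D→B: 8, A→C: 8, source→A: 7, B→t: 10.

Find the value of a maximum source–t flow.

3

Augment source→A→C→t: bottleneck 2. Total 2.
Augment source→D→B→t: bottleneck 1. Total 3.
No augmenting path remains in the residual graph.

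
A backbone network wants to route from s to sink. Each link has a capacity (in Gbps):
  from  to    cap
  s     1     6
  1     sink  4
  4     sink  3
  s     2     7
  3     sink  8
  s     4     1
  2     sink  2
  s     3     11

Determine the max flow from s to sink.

15

Augment s→3→sink: bottleneck 8. Total 8.
Augment s→2→sink: bottleneck 2. Total 10.
Augment s→4→sink: bottleneck 1. Total 11.
Augment s→1→sink: bottleneck 4. Total 15.
No augmenting path remains in the residual graph.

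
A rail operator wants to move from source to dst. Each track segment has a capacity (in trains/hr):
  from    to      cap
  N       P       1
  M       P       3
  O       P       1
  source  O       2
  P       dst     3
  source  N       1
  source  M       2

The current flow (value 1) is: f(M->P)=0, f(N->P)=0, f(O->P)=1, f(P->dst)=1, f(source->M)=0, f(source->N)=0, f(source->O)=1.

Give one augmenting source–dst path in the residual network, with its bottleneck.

source->M->P->dst, bottleneck 2

Residual along source->M->P->dst: source->M: 2, M->P: 3, P->dst: 2.
Bottleneck = min = 2.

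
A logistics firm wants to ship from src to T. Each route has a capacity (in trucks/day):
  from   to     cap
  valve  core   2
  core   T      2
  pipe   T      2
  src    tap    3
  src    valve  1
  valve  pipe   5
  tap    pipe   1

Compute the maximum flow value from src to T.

2

Augment src→valve→core→T: bottleneck 1. Total 1.
Augment src→tap→pipe→T: bottleneck 1. Total 2.
No augmenting path remains in the residual graph.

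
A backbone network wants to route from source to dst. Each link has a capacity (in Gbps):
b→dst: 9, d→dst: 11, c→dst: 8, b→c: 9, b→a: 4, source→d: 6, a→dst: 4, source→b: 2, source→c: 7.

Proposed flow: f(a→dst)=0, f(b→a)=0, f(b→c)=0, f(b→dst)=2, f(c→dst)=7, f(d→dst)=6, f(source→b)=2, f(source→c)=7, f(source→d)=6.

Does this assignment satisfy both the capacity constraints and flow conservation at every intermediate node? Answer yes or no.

Every edge has 0 ≤ f(e) ≤ cap(e).
At each intermediate node, inflow equals outflow.

Yes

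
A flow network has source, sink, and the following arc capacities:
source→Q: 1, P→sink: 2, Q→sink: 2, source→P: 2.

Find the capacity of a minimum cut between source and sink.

Max flow = 3 (via 2 augmenting paths).
In the residual at optimum, the set reachable from source is {source}.
Cut edges: source→Q (cap 1), source→P (cap 2). Sum = 3.

3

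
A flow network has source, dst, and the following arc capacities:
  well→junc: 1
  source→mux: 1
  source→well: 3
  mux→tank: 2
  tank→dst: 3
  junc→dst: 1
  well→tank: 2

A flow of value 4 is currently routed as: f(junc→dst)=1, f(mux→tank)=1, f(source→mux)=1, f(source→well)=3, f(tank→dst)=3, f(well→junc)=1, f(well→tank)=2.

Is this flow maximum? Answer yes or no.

Yes

Residual reachable from source: {source}; dst is not reachable.
Saturated cut: source→well, source→mux with total capacity 4 = current flow value. Flow is maximum.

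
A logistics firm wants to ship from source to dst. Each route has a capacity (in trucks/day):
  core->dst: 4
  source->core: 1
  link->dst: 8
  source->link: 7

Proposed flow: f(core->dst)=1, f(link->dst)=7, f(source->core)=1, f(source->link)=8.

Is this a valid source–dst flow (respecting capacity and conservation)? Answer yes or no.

Capacity violated on source->link: flow 8 > capacity 7.

No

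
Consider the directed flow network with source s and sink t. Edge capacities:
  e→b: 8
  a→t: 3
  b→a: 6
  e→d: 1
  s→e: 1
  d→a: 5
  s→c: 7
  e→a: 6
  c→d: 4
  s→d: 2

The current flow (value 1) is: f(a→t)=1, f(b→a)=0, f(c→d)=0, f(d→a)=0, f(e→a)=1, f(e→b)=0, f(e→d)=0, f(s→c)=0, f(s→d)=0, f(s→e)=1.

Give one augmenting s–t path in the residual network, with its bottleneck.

s→d→a→t, bottleneck 2

Residual along s→d→a→t: s→d: 2, d→a: 5, a→t: 2.
Bottleneck = min = 2.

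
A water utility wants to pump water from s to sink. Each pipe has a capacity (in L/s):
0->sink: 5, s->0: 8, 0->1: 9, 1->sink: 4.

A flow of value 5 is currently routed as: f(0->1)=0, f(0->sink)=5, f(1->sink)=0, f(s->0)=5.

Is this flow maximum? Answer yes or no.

No

Residual path s->0->1->sink has bottleneck 3 > 0.
Pushing 3 along it raises the flow to 8, so the given flow is not maximum.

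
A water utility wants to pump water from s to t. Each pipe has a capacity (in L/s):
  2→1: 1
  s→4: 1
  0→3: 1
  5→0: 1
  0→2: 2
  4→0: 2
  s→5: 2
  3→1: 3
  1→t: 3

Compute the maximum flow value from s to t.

Augment s→5→0→3→1→t: bottleneck 1. Total 1.
Augment s→4→0→2→1→t: bottleneck 1. Total 2.
No augmenting path remains in the residual graph.

2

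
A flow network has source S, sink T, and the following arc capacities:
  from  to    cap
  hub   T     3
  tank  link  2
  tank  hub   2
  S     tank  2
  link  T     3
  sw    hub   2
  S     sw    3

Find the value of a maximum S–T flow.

4

Augment S->tank->link->T: bottleneck 2. Total 2.
Augment S->sw->hub->T: bottleneck 2. Total 4.
No augmenting path remains in the residual graph.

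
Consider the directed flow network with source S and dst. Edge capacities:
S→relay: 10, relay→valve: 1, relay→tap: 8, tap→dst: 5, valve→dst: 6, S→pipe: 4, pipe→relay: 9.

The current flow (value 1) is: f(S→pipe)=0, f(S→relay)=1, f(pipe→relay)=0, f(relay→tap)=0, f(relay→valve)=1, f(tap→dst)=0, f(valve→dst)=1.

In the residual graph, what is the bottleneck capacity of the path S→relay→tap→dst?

5

Residual capacities along the path: S→relay: 9, relay→tap: 8, tap→dst: 5.
Minimum is 5.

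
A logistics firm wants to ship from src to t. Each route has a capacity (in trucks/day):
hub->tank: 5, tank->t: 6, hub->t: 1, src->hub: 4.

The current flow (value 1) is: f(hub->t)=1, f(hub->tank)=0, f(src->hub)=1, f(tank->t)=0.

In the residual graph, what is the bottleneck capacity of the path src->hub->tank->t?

3

Residual capacities along the path: src->hub: 3, hub->tank: 5, tank->t: 6.
Minimum is 3.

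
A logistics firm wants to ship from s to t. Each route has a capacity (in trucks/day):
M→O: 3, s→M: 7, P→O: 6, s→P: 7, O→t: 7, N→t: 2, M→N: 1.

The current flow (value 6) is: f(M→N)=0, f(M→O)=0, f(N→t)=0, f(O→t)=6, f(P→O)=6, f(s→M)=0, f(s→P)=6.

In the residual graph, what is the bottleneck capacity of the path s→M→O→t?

Residual capacities along the path: s→M: 7, M→O: 3, O→t: 1.
Minimum is 1.

1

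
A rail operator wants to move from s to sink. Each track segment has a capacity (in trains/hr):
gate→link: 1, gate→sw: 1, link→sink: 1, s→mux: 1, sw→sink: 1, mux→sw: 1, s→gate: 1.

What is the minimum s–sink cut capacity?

Max flow = 2 (via 2 augmenting paths).
In the residual at optimum, the set reachable from s is {s}.
Cut edges: s→gate (cap 1), s→mux (cap 1). Sum = 2.

2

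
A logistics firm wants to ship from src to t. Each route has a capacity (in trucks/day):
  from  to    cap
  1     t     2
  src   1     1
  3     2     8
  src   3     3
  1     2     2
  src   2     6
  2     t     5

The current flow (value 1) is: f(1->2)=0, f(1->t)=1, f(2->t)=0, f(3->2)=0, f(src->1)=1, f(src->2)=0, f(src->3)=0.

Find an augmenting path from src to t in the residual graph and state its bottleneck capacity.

Residual along src->2->t: src->2: 6, 2->t: 5.
Bottleneck = min = 5.

src->2->t, bottleneck 5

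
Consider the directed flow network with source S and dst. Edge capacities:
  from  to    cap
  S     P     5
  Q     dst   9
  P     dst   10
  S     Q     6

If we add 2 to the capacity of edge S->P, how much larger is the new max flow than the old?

2

Original max flow = 11.
After raising cap(S->P), augmenting paths through that edge carry 2 more units.
New max flow = 13. Increase = 2.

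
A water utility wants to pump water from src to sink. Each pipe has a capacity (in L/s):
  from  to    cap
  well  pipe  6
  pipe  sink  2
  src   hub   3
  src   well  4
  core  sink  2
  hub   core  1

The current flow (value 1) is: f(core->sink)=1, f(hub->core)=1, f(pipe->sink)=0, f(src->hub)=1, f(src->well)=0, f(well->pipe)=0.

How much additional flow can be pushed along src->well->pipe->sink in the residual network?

Residual capacities along the path: src->well: 4, well->pipe: 6, pipe->sink: 2.
Minimum is 2.

2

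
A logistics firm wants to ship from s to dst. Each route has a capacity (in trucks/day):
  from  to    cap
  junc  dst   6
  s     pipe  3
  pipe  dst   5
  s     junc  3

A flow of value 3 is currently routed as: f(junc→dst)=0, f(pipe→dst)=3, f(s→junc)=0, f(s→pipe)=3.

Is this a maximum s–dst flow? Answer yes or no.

Residual path s→junc→dst has bottleneck 3 > 0.
Pushing 3 along it raises the flow to 6, so the given flow is not maximum.

No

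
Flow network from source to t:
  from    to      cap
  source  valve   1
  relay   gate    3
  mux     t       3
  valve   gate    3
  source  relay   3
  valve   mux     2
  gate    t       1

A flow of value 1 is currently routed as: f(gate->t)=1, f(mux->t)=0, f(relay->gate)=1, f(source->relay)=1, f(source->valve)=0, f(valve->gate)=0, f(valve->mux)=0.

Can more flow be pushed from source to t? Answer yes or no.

Yes

Residual path source->valve->mux->t has bottleneck 1 > 0.
Pushing 1 along it raises the flow to 2, so the given flow is not maximum.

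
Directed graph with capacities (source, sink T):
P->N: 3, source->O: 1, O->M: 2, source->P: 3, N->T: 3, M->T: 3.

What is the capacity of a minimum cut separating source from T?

4

Max flow = 4 (via 2 augmenting paths).
In the residual at optimum, the set reachable from source is {source}.
Cut edges: source->P (cap 3), source->O (cap 1). Sum = 4.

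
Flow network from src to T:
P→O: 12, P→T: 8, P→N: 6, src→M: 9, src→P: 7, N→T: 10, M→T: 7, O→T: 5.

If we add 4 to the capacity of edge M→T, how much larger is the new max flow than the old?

2

Original max flow = 14.
After raising cap(M→T), augmenting paths through that edge carry 2 more units.
New max flow = 16. Increase = 2.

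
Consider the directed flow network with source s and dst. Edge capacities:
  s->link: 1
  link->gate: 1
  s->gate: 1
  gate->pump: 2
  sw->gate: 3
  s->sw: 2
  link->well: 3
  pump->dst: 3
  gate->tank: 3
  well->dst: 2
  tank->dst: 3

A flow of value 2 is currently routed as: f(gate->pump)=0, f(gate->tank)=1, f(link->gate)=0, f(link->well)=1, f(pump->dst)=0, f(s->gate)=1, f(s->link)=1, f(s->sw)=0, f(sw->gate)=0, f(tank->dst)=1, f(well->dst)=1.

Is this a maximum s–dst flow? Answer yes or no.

No

Residual path s->sw->gate->tank->dst has bottleneck 2 > 0.
Pushing 2 along it raises the flow to 4, so the given flow is not maximum.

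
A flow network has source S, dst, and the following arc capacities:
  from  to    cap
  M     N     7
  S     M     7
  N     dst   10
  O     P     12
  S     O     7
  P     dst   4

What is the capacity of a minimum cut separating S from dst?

11

Max flow = 11 (via 2 augmenting paths).
In the residual at optimum, the set reachable from S is {O, P, S}.
Cut edges: S->M (cap 7), P->dst (cap 4). Sum = 11.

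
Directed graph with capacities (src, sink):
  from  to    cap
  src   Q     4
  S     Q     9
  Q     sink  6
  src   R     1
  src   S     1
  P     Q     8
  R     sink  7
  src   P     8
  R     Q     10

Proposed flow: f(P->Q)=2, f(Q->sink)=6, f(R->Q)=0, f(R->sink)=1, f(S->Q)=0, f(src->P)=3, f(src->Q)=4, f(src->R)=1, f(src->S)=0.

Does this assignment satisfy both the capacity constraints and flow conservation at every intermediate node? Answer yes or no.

Conservation fails at P: inflow 3 ≠ outflow 2.

No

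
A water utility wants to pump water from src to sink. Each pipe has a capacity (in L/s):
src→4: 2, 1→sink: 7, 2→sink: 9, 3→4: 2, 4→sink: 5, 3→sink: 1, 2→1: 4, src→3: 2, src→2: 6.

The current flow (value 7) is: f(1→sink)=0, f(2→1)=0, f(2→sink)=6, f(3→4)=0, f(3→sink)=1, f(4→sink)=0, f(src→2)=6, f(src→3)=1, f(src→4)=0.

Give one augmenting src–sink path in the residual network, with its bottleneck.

Residual along src→4→sink: src→4: 2, 4→sink: 5.
Bottleneck = min = 2.

src→4→sink, bottleneck 2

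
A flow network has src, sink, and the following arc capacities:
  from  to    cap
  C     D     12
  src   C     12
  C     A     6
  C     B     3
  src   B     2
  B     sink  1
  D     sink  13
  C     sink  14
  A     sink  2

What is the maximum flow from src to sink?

Augment src→C→sink: bottleneck 12. Total 12.
Augment src→B→sink: bottleneck 1. Total 13.
No augmenting path remains in the residual graph.

13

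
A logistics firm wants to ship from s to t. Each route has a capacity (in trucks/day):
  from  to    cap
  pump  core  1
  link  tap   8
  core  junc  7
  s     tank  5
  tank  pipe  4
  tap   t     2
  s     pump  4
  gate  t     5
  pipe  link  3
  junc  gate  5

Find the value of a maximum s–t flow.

3

Augment s->pump->core->junc->gate->t: bottleneck 1. Total 1.
Augment s->tank->pipe->link->tap->t: bottleneck 2. Total 3.
No augmenting path remains in the residual graph.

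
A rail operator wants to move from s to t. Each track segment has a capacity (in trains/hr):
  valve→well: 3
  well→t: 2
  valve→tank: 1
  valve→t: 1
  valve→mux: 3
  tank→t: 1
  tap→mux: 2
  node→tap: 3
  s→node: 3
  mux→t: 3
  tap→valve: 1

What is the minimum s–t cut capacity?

3

Max flow = 3 (via 2 augmenting paths).
In the residual at optimum, the set reachable from s is {s}.
Cut edges: s→node (cap 3). Sum = 3.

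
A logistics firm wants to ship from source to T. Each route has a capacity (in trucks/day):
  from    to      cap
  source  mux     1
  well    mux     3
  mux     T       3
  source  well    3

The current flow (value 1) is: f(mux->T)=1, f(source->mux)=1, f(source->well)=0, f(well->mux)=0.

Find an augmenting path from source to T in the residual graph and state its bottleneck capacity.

source->well->mux->T, bottleneck 2

Residual along source->well->mux->T: source->well: 3, well->mux: 3, mux->T: 2.
Bottleneck = min = 2.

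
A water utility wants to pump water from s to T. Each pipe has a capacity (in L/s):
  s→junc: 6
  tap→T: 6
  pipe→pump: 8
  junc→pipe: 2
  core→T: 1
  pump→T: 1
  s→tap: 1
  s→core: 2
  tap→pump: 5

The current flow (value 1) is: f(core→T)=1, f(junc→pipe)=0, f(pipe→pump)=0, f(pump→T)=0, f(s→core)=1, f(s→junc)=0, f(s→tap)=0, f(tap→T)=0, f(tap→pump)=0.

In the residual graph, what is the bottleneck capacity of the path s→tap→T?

1

Residual capacities along the path: s→tap: 1, tap→T: 6.
Minimum is 1.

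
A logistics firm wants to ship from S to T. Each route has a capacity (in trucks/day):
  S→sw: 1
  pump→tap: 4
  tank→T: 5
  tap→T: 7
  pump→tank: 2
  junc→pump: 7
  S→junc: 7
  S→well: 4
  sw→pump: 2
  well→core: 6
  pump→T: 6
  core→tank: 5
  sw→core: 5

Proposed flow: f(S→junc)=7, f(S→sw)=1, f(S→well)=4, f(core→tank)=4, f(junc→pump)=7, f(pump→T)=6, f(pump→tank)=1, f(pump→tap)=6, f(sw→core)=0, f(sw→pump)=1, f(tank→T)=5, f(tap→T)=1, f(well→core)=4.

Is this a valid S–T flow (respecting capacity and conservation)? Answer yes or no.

Capacity violated on pump→tap: flow 6 > capacity 4.

No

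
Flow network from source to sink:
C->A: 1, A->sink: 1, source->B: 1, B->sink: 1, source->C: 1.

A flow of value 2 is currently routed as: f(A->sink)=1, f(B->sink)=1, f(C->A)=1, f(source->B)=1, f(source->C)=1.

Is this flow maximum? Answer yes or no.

Residual reachable from source: {source}; sink is not reachable.
Saturated cut: source->C, source->B with total capacity 2 = current flow value. Flow is maximum.

Yes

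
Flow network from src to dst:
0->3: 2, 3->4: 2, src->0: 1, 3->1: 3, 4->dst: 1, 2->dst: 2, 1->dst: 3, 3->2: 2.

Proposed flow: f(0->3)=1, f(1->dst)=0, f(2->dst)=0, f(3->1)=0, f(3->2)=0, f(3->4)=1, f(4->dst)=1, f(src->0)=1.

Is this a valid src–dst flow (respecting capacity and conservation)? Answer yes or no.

Yes

Every edge has 0 ≤ f(e) ≤ cap(e).
At each intermediate node, inflow equals outflow.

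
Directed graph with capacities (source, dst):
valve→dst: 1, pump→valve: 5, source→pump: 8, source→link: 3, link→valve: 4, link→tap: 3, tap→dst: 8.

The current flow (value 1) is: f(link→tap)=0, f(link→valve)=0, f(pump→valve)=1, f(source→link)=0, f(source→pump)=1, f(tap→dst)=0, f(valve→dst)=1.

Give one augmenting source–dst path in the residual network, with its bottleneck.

source→link→tap→dst, bottleneck 3

Residual along source→link→tap→dst: source→link: 3, link→tap: 3, tap→dst: 8.
Bottleneck = min = 3.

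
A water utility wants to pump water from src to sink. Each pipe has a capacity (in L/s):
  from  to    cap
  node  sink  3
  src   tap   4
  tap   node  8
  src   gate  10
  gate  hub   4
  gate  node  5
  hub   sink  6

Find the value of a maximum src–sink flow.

7

Augment src→gate→hub→sink: bottleneck 4. Total 4.
Augment src→gate→node→sink: bottleneck 3. Total 7.
No augmenting path remains in the residual graph.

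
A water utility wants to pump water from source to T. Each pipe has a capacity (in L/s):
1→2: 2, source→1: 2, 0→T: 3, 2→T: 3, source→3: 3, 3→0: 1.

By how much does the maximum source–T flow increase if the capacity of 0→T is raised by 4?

Original max flow = 3.
Edge 0→T does not cross the min cut (source side {3, source}), so extra capacity there cannot help.
New max flow = 3. Increase = 0.

0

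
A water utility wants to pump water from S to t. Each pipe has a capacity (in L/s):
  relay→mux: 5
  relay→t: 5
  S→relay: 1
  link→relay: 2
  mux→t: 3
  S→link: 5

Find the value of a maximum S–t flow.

3

Augment S→relay→t: bottleneck 1. Total 1.
Augment S→link→relay→t: bottleneck 2. Total 3.
No augmenting path remains in the residual graph.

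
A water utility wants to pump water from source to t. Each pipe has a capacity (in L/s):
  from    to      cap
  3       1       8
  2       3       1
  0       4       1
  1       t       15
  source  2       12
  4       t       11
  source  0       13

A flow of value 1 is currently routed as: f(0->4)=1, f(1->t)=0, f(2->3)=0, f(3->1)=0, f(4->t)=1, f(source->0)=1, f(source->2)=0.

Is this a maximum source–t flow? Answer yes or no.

No

Residual path source->2->3->1->t has bottleneck 1 > 0.
Pushing 1 along it raises the flow to 2, so the given flow is not maximum.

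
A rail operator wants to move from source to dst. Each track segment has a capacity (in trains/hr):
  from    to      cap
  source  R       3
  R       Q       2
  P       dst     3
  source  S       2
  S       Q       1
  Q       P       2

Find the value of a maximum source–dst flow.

2

Augment source→S→Q→P→dst: bottleneck 1. Total 1.
Augment source→R→Q→P→dst: bottleneck 1. Total 2.
No augmenting path remains in the residual graph.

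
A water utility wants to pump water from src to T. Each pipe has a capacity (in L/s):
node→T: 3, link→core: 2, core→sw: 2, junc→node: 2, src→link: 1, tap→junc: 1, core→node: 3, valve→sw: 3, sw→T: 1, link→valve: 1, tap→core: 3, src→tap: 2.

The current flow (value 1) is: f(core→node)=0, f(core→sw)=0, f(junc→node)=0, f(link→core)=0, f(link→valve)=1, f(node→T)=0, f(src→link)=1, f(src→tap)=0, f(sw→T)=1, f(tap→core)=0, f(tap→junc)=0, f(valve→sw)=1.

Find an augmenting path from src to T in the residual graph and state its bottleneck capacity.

Residual along src→tap→core→node→T: src→tap: 2, tap→core: 3, core→node: 3, node→T: 3.
Bottleneck = min = 2.

src→tap→core→node→T, bottleneck 2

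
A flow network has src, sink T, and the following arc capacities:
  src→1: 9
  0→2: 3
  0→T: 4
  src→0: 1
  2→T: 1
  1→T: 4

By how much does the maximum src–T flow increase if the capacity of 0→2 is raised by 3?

Original max flow = 5.
Edge 0→2 does not cross the min cut (source side {1, src}), so extra capacity there cannot help.
New max flow = 5. Increase = 0.

0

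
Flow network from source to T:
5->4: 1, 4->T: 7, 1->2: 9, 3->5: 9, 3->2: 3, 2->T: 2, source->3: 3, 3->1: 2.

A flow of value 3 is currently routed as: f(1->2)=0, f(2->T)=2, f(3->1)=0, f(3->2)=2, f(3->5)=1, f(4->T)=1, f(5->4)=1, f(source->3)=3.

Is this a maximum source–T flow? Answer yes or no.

Yes

Residual reachable from source: {source}; T is not reachable.
Saturated cut: source->3 with total capacity 3 = current flow value. Flow is maximum.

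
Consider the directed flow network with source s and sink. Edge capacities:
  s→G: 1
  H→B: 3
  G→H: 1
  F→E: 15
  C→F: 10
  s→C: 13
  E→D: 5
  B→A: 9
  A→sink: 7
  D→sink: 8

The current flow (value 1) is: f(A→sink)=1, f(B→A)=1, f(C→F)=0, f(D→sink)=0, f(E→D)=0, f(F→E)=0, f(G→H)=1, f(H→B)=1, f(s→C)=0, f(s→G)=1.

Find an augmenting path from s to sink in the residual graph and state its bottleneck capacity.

Residual along s→C→F→E→D→sink: s→C: 13, C→F: 10, F→E: 15, E→D: 5, D→sink: 8.
Bottleneck = min = 5.

s→C→F→E→D→sink, bottleneck 5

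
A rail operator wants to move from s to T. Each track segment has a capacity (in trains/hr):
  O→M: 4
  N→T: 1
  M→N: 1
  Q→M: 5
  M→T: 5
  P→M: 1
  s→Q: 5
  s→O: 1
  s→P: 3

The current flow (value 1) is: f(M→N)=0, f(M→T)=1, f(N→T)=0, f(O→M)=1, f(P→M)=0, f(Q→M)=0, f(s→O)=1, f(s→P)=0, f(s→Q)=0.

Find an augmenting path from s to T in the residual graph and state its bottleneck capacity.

Residual along s→P→M→T: s→P: 3, P→M: 1, M→T: 4.
Bottleneck = min = 1.

s→P→M→T, bottleneck 1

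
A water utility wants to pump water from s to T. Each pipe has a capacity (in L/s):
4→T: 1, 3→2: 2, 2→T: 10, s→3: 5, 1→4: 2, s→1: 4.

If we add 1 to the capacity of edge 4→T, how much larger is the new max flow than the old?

1

Original max flow = 3.
After raising cap(4→T), augmenting paths through that edge carry 1 more unit.
New max flow = 4. Increase = 1.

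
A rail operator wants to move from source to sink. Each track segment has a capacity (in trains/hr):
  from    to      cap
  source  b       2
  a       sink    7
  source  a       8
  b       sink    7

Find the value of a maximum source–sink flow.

Augment source->a->sink: bottleneck 7. Total 7.
Augment source->b->sink: bottleneck 2. Total 9.
No augmenting path remains in the residual graph.

9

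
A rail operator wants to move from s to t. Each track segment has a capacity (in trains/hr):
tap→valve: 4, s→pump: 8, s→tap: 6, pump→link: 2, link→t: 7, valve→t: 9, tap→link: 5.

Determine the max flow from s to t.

Augment s→tap→valve→t: bottleneck 4. Total 4.
Augment s→tap→link→t: bottleneck 2. Total 6.
Augment s→pump→link→t: bottleneck 2. Total 8.
No augmenting path remains in the residual graph.

8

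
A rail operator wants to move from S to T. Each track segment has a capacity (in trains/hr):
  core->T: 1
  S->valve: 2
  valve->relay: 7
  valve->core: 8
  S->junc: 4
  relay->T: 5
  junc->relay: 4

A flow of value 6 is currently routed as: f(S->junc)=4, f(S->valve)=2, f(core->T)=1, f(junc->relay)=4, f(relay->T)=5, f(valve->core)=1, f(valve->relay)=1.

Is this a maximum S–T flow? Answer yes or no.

Yes

Residual reachable from S: {S}; T is not reachable.
Saturated cut: S->junc, S->valve with total capacity 6 = current flow value. Flow is maximum.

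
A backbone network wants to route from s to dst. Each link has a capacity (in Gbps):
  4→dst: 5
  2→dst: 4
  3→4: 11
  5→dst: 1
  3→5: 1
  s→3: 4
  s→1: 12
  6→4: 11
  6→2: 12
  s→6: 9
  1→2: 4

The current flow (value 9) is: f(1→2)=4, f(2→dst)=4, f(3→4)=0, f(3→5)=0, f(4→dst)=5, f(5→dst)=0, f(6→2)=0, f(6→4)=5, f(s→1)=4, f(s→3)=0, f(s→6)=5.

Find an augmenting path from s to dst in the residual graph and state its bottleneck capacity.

Residual along s→3→5→dst: s→3: 4, 3→5: 1, 5→dst: 1.
Bottleneck = min = 1.

s→3→5→dst, bottleneck 1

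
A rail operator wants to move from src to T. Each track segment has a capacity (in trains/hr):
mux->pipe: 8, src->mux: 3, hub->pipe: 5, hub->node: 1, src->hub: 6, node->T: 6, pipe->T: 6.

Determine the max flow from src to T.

Augment src->mux->pipe->T: bottleneck 3. Total 3.
Augment src->hub->pipe->T: bottleneck 3. Total 6.
Augment src->hub->node->T: bottleneck 1. Total 7.
No augmenting path remains in the residual graph.

7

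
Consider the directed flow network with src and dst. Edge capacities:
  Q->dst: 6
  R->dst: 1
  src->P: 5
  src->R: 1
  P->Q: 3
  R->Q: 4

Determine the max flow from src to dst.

Augment src->R->dst: bottleneck 1. Total 1.
Augment src->P->Q->dst: bottleneck 3. Total 4.
No augmenting path remains in the residual graph.

4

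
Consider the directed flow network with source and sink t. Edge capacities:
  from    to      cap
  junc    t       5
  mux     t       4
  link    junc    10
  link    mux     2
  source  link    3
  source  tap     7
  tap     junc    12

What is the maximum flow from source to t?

Augment source->tap->junc->t: bottleneck 5. Total 5.
Augment source->link->mux->t: bottleneck 2. Total 7.
No augmenting path remains in the residual graph.

7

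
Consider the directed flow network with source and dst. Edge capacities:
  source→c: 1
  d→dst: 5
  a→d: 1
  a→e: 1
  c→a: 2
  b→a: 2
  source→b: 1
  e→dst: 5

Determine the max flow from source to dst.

2

Augment source→b→a→d→dst: bottleneck 1. Total 1.
Augment source→c→a→e→dst: bottleneck 1. Total 2.
No augmenting path remains in the residual graph.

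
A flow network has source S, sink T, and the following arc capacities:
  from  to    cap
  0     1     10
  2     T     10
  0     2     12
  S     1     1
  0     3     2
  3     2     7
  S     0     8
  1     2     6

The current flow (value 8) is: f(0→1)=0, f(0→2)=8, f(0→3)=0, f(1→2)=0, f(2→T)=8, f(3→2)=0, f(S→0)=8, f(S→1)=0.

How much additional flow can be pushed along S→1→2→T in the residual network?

1

Residual capacities along the path: S→1: 1, 1→2: 6, 2→T: 2.
Minimum is 1.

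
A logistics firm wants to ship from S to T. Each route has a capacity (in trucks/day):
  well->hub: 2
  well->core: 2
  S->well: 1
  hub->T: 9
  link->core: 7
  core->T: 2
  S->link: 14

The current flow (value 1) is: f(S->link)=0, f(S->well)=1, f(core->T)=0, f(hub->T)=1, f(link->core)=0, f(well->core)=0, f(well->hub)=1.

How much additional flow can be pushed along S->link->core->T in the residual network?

2

Residual capacities along the path: S->link: 14, link->core: 7, core->T: 2.
Minimum is 2.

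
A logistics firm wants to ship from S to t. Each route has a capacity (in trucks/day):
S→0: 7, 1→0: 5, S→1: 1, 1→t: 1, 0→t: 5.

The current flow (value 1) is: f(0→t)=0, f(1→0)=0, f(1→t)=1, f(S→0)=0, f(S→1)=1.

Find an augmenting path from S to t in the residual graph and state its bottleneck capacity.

Residual along S→0→t: S→0: 7, 0→t: 5.
Bottleneck = min = 5.

S→0→t, bottleneck 5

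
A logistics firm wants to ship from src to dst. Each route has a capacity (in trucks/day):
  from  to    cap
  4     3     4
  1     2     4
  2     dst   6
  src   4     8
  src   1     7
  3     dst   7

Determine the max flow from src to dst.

8

Augment src→4→3→dst: bottleneck 4. Total 4.
Augment src→1→2→dst: bottleneck 4. Total 8.
No augmenting path remains in the residual graph.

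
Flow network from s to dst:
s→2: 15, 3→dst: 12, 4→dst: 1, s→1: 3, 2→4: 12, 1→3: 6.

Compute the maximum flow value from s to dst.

4

Augment s→1→3→dst: bottleneck 3. Total 3.
Augment s→2→4→dst: bottleneck 1. Total 4.
No augmenting path remains in the residual graph.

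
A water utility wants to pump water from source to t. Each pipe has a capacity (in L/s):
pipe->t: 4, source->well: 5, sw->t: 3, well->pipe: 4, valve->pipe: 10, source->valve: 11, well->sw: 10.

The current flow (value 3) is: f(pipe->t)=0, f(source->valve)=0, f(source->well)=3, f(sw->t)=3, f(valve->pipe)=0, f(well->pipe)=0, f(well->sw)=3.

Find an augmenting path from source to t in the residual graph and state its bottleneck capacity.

Residual along source->well->pipe->t: source->well: 2, well->pipe: 4, pipe->t: 4.
Bottleneck = min = 2.

source->well->pipe->t, bottleneck 2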